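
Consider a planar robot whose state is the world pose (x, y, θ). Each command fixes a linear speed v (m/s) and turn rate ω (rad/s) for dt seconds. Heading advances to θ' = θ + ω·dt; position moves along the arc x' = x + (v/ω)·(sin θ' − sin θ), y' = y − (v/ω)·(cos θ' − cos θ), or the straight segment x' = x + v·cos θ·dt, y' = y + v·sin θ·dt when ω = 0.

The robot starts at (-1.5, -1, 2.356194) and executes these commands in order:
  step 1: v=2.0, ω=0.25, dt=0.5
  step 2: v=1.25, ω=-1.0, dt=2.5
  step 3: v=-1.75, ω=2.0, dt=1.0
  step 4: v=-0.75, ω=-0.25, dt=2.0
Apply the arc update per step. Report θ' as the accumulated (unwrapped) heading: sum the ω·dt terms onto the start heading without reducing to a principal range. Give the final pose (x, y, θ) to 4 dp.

step 1: θ'=2.4812 (R=8.0000) → pose (-2.2494, -0.3389, 2.4812)
step 2: θ'=-0.0188 (R=-1.2500) → pose (-1.4591, 1.8981, -0.0188)
step 3: θ'=1.9812 (R=-0.8750) → pose (-2.2779, 0.6741, 1.9812)
step 4: θ'=1.4812 (R=3.0000) → pose (-2.0408, -0.7912, 1.4812)

(-2.0408, -0.7912, 1.4812)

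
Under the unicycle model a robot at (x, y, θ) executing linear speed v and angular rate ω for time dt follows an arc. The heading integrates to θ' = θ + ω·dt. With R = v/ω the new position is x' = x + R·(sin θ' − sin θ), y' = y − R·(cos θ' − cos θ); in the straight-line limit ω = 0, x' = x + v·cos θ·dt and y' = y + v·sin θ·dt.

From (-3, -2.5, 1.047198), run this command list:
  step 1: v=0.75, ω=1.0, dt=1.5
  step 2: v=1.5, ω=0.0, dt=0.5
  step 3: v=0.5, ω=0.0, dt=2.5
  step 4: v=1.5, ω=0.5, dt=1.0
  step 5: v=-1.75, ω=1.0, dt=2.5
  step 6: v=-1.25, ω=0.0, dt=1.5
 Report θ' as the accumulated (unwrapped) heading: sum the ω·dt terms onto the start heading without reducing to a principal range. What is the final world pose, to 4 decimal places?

step 1: θ'=2.5472 (R=0.7500) → pose (-3.2295, -1.5036, 2.5472)
step 2: θ'=2.5472 (straight) → pose (-3.8509, -1.0836, 2.5472)
step 3: θ'=2.5472 (straight) → pose (-4.8865, -0.3836, 2.5472)
step 4: θ'=3.0472 (R=3.0000) → pose (-6.2837, 0.1176, 3.0472)
step 5: θ'=5.5472 (R=-1.7500) → pose (-4.9440, 3.1568, 5.5472)
step 6: θ'=5.5472 (straight) → pose (-6.3337, 4.4155, 5.5472)

(-6.3337, 4.4155, 5.5472)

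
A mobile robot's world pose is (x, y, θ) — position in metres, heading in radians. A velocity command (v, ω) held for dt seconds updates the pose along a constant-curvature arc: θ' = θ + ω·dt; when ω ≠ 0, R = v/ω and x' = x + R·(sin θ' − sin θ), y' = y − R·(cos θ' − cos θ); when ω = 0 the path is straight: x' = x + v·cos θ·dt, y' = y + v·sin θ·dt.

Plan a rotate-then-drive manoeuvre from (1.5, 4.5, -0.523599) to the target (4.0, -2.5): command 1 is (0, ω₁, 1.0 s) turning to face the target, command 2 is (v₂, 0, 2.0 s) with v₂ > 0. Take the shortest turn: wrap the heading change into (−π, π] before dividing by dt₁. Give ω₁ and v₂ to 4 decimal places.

ω₁ = -0.7042, v₂ = 3.7165

heading to target = atan2(-2.5−4.5, 4−1.5) = -1.2278
Δθ = wrap(-1.2278 − -0.5236) = -0.7042; ω₁ = Δθ/dt₁ = -0.7042
distance = √((4−1.5)² + (-2.5−4.5)²) = 7.4330; v₂ = distance/dt₂ = 3.7165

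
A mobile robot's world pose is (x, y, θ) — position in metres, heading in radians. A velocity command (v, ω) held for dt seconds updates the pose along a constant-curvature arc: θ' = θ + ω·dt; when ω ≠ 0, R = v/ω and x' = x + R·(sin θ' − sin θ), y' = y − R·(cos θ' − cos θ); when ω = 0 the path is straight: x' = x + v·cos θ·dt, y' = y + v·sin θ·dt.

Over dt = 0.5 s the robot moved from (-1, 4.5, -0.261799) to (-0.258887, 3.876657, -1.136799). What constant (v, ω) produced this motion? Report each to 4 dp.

v = 2.0000, ω = -1.7500

Δθ = -1.136799 − -0.261799 = -0.875000
ω = Δθ/dt = -0.875000/0.5 = -1.7500
R = Δx/(sin θ' − sin θ) = -1.1429
v = R·ω = -1.1429·-1.7500 = 2.0000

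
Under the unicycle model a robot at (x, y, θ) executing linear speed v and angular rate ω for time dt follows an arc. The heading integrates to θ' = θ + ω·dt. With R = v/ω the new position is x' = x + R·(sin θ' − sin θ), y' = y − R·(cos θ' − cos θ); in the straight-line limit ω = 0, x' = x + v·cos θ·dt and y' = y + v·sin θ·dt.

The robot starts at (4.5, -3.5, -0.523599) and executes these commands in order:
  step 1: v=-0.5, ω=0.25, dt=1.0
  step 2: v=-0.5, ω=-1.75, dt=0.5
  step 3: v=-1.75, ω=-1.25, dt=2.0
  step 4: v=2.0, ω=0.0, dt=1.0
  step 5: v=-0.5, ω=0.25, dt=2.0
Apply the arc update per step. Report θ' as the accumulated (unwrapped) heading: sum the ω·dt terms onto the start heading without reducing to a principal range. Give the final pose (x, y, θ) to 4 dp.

(5.0225, -0.6313, -3.1486)

step 1: θ'=-0.2736 (R=-2.0000) → pose (4.0404, -3.3064, -0.2736)
step 2: θ'=-1.1486 (R=0.2857) → pose (3.8570, -3.1484, -1.1486)
step 3: θ'=-3.6486 (R=1.4000) → pose (5.8138, -1.3509, -3.6486)
step 4: θ'=-3.6486 (straight) → pose (4.0654, -0.3798, -3.6486)
step 5: θ'=-3.1486 (R=-2.0000) → pose (5.0225, -0.6313, -3.1486)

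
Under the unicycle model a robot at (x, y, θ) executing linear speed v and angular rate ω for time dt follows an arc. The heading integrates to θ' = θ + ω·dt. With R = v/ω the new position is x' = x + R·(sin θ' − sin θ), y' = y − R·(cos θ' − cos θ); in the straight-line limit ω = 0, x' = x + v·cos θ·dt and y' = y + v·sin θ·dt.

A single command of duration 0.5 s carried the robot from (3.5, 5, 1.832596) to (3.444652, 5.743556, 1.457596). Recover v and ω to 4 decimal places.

Δθ = 1.457596 − 1.832596 = -0.375000
ω = Δθ/dt = -0.375000/0.5 = -0.7500
R = −Δy/(cos θ' − cos θ) = -2.0000
v = R·ω = -2.0000·-0.7500 = 1.5000

v = 1.5000, ω = -0.7500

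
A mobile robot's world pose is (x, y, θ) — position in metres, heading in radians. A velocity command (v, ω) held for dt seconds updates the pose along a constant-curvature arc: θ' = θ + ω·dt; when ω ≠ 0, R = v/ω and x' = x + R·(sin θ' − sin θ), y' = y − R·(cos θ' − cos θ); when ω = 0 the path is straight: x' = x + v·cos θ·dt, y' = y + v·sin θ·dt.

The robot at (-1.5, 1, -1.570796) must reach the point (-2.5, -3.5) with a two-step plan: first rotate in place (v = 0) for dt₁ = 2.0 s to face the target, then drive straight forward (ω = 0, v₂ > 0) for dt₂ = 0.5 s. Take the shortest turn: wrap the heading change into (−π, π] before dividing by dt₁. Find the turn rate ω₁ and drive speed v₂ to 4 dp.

heading to target = atan2(-3.5−1, -2.5−-1.5) = -1.7895
Δθ = wrap(-1.7895 − -1.5708) = -0.2187; ω₁ = Δθ/dt₁ = -0.1093
distance = √((-2.5−-1.5)² + (-3.5−1)²) = 4.6098; v₂ = distance/dt₂ = 9.2195

ω₁ = -0.1093, v₂ = 9.2195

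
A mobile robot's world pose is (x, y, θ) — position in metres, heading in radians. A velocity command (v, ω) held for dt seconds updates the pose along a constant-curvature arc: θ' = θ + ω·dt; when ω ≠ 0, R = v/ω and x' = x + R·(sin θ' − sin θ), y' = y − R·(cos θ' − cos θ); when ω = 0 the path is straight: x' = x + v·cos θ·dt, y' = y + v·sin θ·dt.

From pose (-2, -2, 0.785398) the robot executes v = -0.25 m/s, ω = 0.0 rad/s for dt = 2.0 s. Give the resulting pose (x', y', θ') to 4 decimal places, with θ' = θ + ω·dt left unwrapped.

θ' = 0.7854 + 0.0·2.0 = 0.7854
ω = 0 → straight: x' = -2 + -0.25·cos(0.7854)·2.0 = -2.3536
y' = -2 + -0.25·sin(0.7854)·2.0 = -2.3536

(-2.3536, -2.3536, 0.7854)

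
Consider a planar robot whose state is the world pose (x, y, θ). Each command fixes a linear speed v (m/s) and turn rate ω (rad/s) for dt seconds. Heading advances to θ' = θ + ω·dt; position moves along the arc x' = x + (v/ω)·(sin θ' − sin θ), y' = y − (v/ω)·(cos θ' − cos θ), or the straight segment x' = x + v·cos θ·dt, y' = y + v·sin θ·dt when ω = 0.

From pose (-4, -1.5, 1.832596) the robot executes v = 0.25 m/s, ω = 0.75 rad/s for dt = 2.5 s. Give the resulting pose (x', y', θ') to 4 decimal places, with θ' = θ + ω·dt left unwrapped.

(-4.5007, -1.3049, 3.7076)

θ' = 1.8326 + 0.75·2.5 = 3.7076
R = v/ω = 0.25/0.75 = 0.3333
x' = -4 + 0.3333·(sin 3.7076 − sin 1.8326) = -4.5007
y' = -1.5 − 0.3333·(cos 3.7076 − cos 1.8326) = -1.3049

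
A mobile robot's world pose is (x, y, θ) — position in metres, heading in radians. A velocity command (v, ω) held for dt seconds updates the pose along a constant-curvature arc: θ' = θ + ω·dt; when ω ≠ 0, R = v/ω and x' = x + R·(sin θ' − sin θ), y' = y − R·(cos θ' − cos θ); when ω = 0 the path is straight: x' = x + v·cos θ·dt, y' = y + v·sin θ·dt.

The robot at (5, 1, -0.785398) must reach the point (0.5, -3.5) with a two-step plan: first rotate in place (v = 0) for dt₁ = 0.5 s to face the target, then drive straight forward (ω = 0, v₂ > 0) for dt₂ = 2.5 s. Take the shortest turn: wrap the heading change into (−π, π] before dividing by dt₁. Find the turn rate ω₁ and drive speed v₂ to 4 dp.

ω₁ = -3.1416, v₂ = 2.5456

heading to target = atan2(-3.5−1, 0.5−5) = -2.3562
Δθ = wrap(-2.3562 − -0.7854) = -1.5708; ω₁ = Δθ/dt₁ = -3.1416
distance = √((0.5−5)² + (-3.5−1)²) = 6.3640; v₂ = distance/dt₂ = 2.5456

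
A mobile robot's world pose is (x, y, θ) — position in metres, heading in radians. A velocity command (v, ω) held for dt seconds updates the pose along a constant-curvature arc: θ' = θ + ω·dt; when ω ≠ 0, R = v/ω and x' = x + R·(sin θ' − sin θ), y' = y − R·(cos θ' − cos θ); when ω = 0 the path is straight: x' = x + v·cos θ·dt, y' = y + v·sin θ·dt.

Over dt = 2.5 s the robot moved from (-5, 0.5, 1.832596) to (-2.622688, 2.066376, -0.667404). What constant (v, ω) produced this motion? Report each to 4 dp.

v = 1.5000, ω = -1.0000

Δθ = -0.667404 − 1.832596 = -2.500000
ω = Δθ/dt = -2.500000/2.5 = -1.0000
R = Δx/(sin θ' − sin θ) = -1.5000
v = R·ω = -1.5000·-1.0000 = 1.5000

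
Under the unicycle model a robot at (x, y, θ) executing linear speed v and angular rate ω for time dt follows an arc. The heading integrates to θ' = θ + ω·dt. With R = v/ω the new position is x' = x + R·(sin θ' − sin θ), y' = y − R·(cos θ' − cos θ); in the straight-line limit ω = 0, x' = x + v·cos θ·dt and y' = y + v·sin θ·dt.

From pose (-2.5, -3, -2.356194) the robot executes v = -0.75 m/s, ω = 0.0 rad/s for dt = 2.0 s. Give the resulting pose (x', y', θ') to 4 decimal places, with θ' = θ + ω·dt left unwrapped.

(-1.4393, -1.9393, -2.3562)

θ' = -2.3562 + 0.0·2.0 = -2.3562
ω = 0 → straight: x' = -2.5 + -0.75·cos(-2.3562)·2.0 = -1.4393
y' = -3 + -0.75·sin(-2.3562)·2.0 = -1.9393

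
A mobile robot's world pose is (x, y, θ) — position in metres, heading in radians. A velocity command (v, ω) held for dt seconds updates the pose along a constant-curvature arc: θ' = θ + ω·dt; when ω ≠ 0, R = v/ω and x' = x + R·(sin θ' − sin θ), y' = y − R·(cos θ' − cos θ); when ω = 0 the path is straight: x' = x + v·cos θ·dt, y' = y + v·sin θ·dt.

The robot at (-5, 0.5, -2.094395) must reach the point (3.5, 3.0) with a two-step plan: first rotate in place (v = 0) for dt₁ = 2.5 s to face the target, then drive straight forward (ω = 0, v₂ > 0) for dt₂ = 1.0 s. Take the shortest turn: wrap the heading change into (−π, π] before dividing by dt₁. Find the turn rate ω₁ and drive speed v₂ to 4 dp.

heading to target = atan2(3−0.5, 3.5−-5) = 0.2861
Δθ = wrap(0.2861 − -2.0944) = 2.3804; ω₁ = Δθ/dt₁ = 0.9522
distance = √((3.5−-5)² + (3−0.5)²) = 8.8600; v₂ = distance/dt₂ = 8.8600

ω₁ = 0.9522, v₂ = 8.8600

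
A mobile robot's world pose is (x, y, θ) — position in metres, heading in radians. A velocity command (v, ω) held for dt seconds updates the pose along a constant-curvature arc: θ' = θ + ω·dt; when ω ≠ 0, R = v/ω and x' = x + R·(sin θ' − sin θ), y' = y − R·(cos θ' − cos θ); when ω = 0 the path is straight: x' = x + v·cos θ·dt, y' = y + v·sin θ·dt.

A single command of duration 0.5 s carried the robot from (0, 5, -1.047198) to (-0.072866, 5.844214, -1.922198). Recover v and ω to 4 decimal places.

v = -1.7500, ω = -1.7500

Δθ = -1.922198 − -1.047198 = -0.875000
ω = Δθ/dt = -0.875000/0.5 = -1.7500
R = −Δy/(cos θ' − cos θ) = 1.0000
v = R·ω = 1.0000·-1.7500 = -1.7500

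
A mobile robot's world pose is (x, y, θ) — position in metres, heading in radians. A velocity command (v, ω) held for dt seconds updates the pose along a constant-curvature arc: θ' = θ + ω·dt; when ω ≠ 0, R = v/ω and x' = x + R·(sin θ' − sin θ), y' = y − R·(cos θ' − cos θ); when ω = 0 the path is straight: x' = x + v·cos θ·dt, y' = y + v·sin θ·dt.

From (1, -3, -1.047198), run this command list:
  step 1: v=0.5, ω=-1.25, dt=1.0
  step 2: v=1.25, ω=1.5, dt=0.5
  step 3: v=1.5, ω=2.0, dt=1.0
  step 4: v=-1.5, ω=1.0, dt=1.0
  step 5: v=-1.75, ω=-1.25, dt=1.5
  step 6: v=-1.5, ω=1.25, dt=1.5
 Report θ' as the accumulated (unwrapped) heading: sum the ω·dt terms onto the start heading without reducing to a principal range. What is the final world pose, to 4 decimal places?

step 1: θ'=-2.2972 (R=-0.4000) → pose (0.9526, -3.4657, -2.2972)
step 2: θ'=-1.5472 (R=0.8333) → pose (0.7425, -4.0388, -1.5472)
step 3: θ'=0.4528 (R=0.7500) → pose (1.8204, -4.6955, 0.4528)
step 4: θ'=1.4528 (R=-1.5000) → pose (0.9871, -5.8678, 1.4528)
step 5: θ'=-0.4222 (R=1.4000) → pose (-0.9769, -6.9801, -0.4222)
step 6: θ'=1.4528 (R=-1.2000) → pose (-2.6603, -7.9334, 1.4528)

(-2.6603, -7.9334, 1.4528)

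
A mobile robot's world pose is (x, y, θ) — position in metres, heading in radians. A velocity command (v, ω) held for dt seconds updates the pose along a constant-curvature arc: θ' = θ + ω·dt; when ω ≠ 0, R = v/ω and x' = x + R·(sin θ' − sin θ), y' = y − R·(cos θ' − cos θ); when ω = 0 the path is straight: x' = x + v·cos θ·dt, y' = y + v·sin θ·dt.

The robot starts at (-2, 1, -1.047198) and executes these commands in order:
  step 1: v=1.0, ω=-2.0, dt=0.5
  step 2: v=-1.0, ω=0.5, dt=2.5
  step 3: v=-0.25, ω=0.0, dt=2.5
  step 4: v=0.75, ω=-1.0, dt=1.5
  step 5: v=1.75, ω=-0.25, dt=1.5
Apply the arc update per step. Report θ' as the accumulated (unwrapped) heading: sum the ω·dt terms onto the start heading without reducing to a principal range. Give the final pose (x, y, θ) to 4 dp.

step 1: θ'=-2.0472 (R=-0.5000) → pose (-1.9887, 0.5207, -2.0472)
step 2: θ'=-0.7972 (R=-2.0000) → pose (-2.3352, 2.8353, -0.7972)
step 3: θ'=-0.7972 (straight) → pose (-2.7719, 3.2824, -0.7972)
step 4: θ'=-2.2972 (R=-0.7500) → pose (-2.7478, 2.2603, -2.2972)
step 5: θ'=-2.6722 (R=-7.0000) → pose (-4.8143, 0.6666, -2.6722)

(-4.8143, 0.6666, -2.6722)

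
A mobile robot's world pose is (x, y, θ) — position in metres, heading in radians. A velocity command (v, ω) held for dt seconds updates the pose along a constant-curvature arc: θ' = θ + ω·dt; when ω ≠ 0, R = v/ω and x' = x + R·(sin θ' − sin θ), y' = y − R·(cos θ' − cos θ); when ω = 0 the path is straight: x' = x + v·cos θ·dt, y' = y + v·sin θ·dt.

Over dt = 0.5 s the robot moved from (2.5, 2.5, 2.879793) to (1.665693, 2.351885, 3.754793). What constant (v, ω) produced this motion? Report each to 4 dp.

Δθ = 3.754793 − 2.879793 = 0.875000
ω = Δθ/dt = 0.875000/0.5 = 1.7500
R = Δx/(sin θ' − sin θ) = 1.0000
v = R·ω = 1.0000·1.7500 = 1.7500

v = 1.7500, ω = 1.7500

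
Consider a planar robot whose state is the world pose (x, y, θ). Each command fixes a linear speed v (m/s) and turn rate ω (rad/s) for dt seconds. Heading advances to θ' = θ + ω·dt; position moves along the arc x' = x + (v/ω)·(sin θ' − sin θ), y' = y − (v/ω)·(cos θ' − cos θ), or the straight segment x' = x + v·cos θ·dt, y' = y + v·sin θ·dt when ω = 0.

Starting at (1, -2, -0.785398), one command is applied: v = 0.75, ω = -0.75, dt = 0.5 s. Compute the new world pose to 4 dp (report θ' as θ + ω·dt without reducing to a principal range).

(1.2099, -2.3081, -1.1604)

θ' = -0.7854 + -0.75·0.5 = -1.1604
R = v/ω = 0.75/-0.75 = -1.0000
x' = 1 + -1.0000·(sin -1.1604 − sin -0.7854) = 1.2099
y' = -2 − -1.0000·(cos -1.1604 − cos -0.7854) = -2.3081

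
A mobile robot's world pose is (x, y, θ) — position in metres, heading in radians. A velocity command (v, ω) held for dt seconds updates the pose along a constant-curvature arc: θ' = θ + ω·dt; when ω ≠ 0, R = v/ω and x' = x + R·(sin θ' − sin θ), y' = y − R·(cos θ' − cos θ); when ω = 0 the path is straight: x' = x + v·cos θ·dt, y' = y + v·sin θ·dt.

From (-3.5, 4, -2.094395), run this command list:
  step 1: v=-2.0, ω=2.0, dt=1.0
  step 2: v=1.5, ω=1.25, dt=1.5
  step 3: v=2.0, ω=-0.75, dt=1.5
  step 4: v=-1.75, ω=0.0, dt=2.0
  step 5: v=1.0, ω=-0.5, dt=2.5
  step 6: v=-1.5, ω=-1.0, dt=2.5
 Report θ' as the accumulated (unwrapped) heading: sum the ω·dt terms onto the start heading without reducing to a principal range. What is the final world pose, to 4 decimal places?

(-1.6683, 10.2883, -3.0944)

step 1: θ'=-0.0944 (R=-1.0000) → pose (-4.2718, 5.4955, -0.0944)
step 2: θ'=1.7806 (R=1.2000) → pose (-2.9850, 6.9401, 1.7806)
step 3: θ'=0.6556 (R=-2.6667) → pose (-2.0025, 9.6093, 0.6556)
step 4: θ'=0.6556 (straight) → pose (-4.7769, 7.4756, 0.6556)
step 5: θ'=-0.5944 (R=-2.0000) → pose (-2.4376, 7.5472, -0.5944)
step 6: θ'=-3.0944 (R=1.5000) → pose (-1.6683, 10.2883, -3.0944)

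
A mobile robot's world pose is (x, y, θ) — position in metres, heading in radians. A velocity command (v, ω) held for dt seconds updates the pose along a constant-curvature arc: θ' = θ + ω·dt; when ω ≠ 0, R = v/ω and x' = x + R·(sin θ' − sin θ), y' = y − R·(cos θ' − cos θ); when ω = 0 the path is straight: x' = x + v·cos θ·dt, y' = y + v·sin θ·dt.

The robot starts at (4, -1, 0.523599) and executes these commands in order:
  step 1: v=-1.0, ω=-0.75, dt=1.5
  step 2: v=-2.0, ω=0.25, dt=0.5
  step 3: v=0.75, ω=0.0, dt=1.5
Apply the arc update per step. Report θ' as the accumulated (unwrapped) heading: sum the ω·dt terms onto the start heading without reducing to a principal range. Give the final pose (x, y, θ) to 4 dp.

(2.7210, -0.9477, -0.4764)

step 1: θ'=-0.6014 (R=1.3333) → pose (2.5789, -0.9447, -0.6014)
step 2: θ'=-0.4764 (R=-8.0000) → pose (1.7212, -0.4318, -0.4764)
step 3: θ'=-0.4764 (straight) → pose (2.7210, -0.9477, -0.4764)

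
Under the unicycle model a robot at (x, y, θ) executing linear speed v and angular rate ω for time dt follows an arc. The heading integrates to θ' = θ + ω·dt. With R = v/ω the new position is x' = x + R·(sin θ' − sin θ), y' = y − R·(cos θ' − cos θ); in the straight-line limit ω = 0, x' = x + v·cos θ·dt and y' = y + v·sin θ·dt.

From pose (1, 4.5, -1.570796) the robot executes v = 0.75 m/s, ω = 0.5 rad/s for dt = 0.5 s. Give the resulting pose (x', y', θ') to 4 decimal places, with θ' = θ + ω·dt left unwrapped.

(1.0466, 4.1289, -1.3208)

θ' = -1.5708 + 0.5·0.5 = -1.3208
R = v/ω = 0.75/0.5 = 1.5000
x' = 1 + 1.5000·(sin -1.3208 − sin -1.5708) = 1.0466
y' = 4.5 − 1.5000·(cos -1.3208 − cos -1.5708) = 4.1289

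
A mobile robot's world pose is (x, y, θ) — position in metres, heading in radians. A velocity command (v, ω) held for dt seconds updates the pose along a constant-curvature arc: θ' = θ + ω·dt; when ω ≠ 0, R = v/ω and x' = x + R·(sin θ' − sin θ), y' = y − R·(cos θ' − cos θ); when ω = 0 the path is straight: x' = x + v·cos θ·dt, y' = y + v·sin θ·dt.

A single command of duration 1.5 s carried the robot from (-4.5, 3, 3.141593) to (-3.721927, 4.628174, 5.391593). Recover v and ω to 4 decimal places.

Δθ = 5.391593 − 3.141593 = 2.250000
ω = Δθ/dt = 2.250000/1.5 = 1.5000
R = −Δy/(cos θ' − cos θ) = -1.0000
v = R·ω = -1.0000·1.5000 = -1.5000

v = -1.5000, ω = 1.5000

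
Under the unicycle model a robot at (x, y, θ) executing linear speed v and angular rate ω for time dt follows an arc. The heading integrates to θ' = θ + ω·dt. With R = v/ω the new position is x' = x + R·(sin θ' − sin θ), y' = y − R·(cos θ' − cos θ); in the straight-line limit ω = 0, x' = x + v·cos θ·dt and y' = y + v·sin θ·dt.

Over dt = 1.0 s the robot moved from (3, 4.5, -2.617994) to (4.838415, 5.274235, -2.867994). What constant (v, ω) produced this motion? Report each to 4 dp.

Δθ = -2.867994 − -2.617994 = -0.250000
ω = Δθ/dt = -0.250000/1.0 = -0.2500
R = Δx/(sin θ' − sin θ) = 8.0000
v = R·ω = 8.0000·-0.2500 = -2.0000

v = -2.0000, ω = -0.2500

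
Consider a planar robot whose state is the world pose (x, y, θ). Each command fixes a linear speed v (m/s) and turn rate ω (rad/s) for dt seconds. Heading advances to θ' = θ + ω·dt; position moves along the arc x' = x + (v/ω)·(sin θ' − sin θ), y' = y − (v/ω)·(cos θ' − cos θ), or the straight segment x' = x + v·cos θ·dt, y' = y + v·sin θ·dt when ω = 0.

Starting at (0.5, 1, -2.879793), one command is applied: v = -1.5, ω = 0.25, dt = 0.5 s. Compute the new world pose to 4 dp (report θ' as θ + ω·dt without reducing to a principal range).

(1.2104, 1.2388, -2.7548)

θ' = -2.8798 + 0.25·0.5 = -2.7548
R = v/ω = -1.5/0.25 = -6.0000
x' = 0.5 + -6.0000·(sin -2.7548 − sin -2.8798) = 1.2104
y' = 1 − -6.0000·(cos -2.7548 − cos -2.8798) = 1.2388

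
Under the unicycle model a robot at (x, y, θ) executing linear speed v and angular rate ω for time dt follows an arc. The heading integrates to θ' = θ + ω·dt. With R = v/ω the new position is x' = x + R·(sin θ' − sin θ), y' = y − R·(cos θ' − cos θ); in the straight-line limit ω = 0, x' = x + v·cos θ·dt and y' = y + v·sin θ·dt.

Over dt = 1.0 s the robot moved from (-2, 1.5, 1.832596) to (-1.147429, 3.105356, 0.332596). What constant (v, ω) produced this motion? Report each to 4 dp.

Δθ = 0.332596 − 1.832596 = -1.500000
ω = Δθ/dt = -1.500000/1.0 = -1.5000
R = −Δy/(cos θ' − cos θ) = -1.3333
v = R·ω = -1.3333·-1.5000 = 2.0000

v = 2.0000, ω = -1.5000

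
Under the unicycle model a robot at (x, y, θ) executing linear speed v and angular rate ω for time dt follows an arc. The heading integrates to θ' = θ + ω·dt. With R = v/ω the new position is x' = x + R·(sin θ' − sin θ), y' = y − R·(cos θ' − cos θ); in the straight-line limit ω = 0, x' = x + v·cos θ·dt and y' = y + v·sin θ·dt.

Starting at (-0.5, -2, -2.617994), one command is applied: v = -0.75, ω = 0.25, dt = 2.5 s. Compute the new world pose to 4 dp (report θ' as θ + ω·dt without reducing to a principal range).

(0.7366, -0.6312, -1.9930)

θ' = -2.6180 + 0.25·2.5 = -1.9930
R = v/ω = -0.75/0.25 = -3.0000
x' = -0.5 + -3.0000·(sin -1.9930 − sin -2.6180) = 0.7366
y' = -2 − -3.0000·(cos -1.9930 − cos -2.6180) = -0.6312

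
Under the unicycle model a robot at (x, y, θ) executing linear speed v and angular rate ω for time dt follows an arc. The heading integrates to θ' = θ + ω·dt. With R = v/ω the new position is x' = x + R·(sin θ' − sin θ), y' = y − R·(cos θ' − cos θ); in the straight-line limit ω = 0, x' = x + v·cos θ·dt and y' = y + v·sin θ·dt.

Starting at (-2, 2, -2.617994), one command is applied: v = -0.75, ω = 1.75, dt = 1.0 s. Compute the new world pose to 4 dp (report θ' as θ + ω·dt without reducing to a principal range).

(-1.8873, 2.6482, -0.8680)

θ' = -2.6180 + 1.75·1.0 = -0.8680
R = v/ω = -0.75/1.75 = -0.4286
x' = -2 + -0.4286·(sin -0.8680 − sin -2.6180) = -1.8873
y' = 2 − -0.4286·(cos -0.8680 − cos -2.6180) = 2.6482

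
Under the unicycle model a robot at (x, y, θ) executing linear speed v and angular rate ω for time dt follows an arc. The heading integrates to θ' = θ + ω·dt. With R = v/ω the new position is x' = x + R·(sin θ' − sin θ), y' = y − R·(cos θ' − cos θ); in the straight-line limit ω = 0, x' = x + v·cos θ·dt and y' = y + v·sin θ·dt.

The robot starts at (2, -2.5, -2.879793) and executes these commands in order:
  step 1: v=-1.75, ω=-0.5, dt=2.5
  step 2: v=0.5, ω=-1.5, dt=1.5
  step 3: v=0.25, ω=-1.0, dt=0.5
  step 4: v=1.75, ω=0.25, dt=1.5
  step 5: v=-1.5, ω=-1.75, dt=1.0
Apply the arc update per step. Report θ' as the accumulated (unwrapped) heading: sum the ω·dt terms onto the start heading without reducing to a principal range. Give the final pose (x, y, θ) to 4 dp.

step 1: θ'=-4.1298 (R=3.5000) → pose (5.8285, -3.9551, -4.1298)
step 2: θ'=-6.3798 (R=-0.3333) → pose (6.1390, -3.4399, -6.3798)
step 3: θ'=-6.8798 (R=-0.2500) → pose (6.2553, -3.4819, -6.8798)
step 4: θ'=-6.5048 (R=7.0000) → pose (8.6496, -4.5200, -6.5048)
step 5: θ'=-8.2548 (R=0.8571) → pose (8.0488, -3.3494, -8.2548)

(8.0488, -3.3494, -8.2548)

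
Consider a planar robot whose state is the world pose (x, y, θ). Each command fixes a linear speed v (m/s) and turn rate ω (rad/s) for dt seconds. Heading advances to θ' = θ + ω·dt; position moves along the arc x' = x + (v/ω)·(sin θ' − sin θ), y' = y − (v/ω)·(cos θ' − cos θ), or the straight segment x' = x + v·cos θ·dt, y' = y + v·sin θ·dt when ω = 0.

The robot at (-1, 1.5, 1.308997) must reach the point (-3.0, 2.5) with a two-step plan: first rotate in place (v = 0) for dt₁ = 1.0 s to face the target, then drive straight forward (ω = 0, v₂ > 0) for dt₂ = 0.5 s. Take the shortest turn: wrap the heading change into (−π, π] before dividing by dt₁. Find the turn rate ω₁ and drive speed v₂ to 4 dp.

heading to target = atan2(2.5−1.5, -3−-1) = 2.6779
Δθ = wrap(2.6779 − 1.3090) = 1.3689; ω₁ = Δθ/dt₁ = 1.3689
distance = √((-3−-1)² + (2.5−1.5)²) = 2.2361; v₂ = distance/dt₂ = 4.4721

ω₁ = 1.3689, v₂ = 4.4721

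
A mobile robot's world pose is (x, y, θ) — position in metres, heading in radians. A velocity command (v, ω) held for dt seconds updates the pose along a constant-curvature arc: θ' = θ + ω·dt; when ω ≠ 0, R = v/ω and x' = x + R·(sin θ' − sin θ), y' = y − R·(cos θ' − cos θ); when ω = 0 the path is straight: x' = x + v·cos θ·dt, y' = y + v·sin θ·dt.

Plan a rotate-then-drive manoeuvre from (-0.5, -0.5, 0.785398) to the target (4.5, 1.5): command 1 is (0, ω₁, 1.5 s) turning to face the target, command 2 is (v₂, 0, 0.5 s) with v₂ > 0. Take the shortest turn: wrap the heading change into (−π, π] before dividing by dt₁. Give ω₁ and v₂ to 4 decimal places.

ω₁ = -0.2699, v₂ = 10.7703

heading to target = atan2(1.5−-0.5, 4.5−-0.5) = 0.3805
Δθ = wrap(0.3805 − 0.7854) = -0.4049; ω₁ = Δθ/dt₁ = -0.2699
distance = √((4.5−-0.5)² + (1.5−-0.5)²) = 5.3852; v₂ = distance/dt₂ = 10.7703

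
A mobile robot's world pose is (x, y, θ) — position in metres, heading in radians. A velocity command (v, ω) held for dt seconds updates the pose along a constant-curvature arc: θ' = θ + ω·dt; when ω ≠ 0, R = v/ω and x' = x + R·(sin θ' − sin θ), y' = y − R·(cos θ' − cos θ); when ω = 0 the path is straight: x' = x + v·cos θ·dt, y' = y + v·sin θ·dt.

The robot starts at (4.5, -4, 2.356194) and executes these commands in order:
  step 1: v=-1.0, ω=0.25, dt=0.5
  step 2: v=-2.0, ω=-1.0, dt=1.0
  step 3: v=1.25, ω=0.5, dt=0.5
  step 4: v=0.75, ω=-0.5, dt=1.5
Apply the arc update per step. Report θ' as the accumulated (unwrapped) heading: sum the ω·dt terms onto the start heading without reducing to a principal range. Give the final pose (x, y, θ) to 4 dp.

(5.8518, -4.3924, 0.9812)

step 1: θ'=2.4812 (R=-4.0000) → pose (4.8747, -4.3306, 2.4812)
step 2: θ'=1.4812 (R=2.0000) → pose (5.6398, -6.0890, 1.4812)
step 3: θ'=1.7312 (R=2.5000) → pose (5.6178, -5.4660, 1.7312)
step 4: θ'=0.9812 (R=-1.5000) → pose (5.8518, -4.3924, 0.9812)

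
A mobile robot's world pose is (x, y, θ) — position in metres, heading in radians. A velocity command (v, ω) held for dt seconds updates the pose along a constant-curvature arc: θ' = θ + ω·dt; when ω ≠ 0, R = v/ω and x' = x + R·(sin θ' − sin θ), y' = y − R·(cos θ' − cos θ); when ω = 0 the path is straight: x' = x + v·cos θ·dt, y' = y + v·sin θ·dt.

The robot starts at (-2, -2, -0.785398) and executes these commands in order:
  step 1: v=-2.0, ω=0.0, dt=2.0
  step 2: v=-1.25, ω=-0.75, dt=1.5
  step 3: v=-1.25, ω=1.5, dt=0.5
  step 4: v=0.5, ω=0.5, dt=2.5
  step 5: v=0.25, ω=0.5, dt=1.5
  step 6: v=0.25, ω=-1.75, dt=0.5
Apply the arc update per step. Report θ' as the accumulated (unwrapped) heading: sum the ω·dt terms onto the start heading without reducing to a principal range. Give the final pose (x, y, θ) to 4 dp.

step 1: θ'=-0.7854 (straight) → pose (-4.8284, 0.8284, -0.7854)
step 2: θ'=-1.9104 (R=1.6667) → pose (-5.2214, 2.5621, -1.9104)
step 3: θ'=-1.1604 (R=-0.8333) → pose (-5.2430, 3.1722, -1.1604)
step 4: θ'=0.0896 (R=1.0000) → pose (-4.2366, 2.5752, 0.0896)
step 5: θ'=0.8396 (R=0.5000) → pose (-3.9091, 2.7393, 0.8396)
step 6: θ'=-0.0354 (R=-0.1429) → pose (-3.7977, 2.7867, -0.0354)

(-3.7977, 2.7867, -0.0354)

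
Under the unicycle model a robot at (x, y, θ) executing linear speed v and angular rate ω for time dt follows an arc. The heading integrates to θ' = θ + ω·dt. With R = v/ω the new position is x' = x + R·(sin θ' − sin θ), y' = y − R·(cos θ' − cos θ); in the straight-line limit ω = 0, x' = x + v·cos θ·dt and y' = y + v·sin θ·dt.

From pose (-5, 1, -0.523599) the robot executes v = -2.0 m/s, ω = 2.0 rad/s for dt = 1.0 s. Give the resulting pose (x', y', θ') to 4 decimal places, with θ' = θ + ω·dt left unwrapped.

(-6.4955, 0.2282, 1.4764)

θ' = -0.5236 + 2.0·1.0 = 1.4764
R = v/ω = -2.0/2.0 = -1.0000
x' = -5 + -1.0000·(sin 1.4764 − sin -0.5236) = -6.4955
y' = 1 − -1.0000·(cos 1.4764 − cos -0.5236) = 0.2282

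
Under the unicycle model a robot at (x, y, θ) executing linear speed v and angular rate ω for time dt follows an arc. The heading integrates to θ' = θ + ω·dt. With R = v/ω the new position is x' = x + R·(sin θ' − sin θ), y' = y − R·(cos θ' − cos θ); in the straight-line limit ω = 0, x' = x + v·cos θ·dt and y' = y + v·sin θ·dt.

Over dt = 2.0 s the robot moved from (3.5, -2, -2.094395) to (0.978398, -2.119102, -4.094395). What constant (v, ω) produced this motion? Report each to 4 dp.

Δθ = -4.094395 − -2.094395 = -2.000000
ω = Δθ/dt = -2.000000/2.0 = -1.0000
R = Δx/(sin θ' − sin θ) = -1.5000
v = R·ω = -1.5000·-1.0000 = 1.5000

v = 1.5000, ω = -1.0000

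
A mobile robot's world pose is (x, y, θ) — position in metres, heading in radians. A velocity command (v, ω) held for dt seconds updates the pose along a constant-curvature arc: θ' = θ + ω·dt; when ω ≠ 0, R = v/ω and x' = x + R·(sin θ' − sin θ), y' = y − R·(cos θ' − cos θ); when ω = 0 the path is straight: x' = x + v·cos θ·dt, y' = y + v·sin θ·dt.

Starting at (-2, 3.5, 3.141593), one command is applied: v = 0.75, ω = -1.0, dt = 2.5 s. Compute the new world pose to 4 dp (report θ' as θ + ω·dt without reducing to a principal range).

(-2.4489, 4.8509, 0.6416)

θ' = 3.1416 + -1.0·2.5 = 0.6416
R = v/ω = 0.75/-1.0 = -0.7500
x' = -2 + -0.7500·(sin 0.6416 − sin 3.1416) = -2.4489
y' = 3.5 − -0.7500·(cos 0.6416 − cos 3.1416) = 4.8509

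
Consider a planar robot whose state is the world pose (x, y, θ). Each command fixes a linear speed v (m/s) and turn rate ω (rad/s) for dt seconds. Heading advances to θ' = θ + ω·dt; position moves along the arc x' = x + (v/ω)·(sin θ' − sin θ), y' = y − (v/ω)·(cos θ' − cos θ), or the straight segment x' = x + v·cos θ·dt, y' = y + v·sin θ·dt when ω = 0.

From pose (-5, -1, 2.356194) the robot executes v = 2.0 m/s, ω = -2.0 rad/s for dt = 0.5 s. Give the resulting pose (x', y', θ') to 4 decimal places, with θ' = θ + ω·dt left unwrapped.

(-5.2700, -0.0799, 1.3562)

θ' = 2.3562 + -2.0·0.5 = 1.3562
R = v/ω = 2.0/-2.0 = -1.0000
x' = -5 + -1.0000·(sin 1.3562 − sin 2.3562) = -5.2700
y' = -1 − -1.0000·(cos 1.3562 − cos 2.3562) = -0.0799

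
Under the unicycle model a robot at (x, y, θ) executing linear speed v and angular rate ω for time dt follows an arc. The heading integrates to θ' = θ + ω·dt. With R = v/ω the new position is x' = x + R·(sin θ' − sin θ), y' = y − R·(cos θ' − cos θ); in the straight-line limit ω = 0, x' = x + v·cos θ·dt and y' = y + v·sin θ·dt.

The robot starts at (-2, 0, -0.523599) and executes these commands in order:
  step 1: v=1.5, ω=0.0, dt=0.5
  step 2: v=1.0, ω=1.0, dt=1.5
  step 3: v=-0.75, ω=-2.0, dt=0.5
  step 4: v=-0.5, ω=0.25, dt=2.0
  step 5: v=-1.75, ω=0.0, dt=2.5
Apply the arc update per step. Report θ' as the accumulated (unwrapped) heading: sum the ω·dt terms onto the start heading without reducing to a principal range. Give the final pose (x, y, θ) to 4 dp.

step 1: θ'=-0.5236 (straight) → pose (-1.3505, -0.3750, -0.5236)
step 2: θ'=0.9764 (R=1.0000) → pose (-0.0220, -0.0690, 0.9764)
step 3: θ'=-0.0236 (R=0.3750) → pose (-0.3415, -0.2339, -0.0236)
step 4: θ'=0.4764 (R=-2.0000) → pose (-1.3059, -0.4560, 0.4764)
step 5: θ'=0.4764 (straight) → pose (-5.1937, -2.4623, 0.4764)

(-5.1937, -2.4623, 0.4764)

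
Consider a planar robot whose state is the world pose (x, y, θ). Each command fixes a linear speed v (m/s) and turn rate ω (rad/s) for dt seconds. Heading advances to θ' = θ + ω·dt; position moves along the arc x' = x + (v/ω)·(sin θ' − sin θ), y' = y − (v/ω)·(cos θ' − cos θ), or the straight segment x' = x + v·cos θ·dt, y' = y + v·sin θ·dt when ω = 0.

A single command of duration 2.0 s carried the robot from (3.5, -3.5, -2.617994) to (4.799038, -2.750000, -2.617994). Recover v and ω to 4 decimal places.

Δθ = -2.617994 − -2.617994 = 0.000000
ω = Δθ/dt = 0.000000/2.0 = 0.0000
ω = 0 → v = (Δx·cos θ + Δy·sin θ)/dt = -0.7500

v = -0.7500, ω = 0.0000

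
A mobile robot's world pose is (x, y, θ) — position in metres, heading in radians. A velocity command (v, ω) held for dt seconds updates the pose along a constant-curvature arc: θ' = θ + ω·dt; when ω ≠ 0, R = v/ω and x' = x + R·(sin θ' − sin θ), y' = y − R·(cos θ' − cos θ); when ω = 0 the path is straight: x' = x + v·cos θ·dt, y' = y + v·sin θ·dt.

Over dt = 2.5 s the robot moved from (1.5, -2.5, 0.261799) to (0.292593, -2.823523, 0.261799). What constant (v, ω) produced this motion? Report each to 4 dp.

Δθ = 0.261799 − 0.261799 = 0.000000
ω = Δθ/dt = 0.000000/2.5 = 0.0000
ω = 0 → v = (Δx·cos θ + Δy·sin θ)/dt = -0.5000

v = -0.5000, ω = 0.0000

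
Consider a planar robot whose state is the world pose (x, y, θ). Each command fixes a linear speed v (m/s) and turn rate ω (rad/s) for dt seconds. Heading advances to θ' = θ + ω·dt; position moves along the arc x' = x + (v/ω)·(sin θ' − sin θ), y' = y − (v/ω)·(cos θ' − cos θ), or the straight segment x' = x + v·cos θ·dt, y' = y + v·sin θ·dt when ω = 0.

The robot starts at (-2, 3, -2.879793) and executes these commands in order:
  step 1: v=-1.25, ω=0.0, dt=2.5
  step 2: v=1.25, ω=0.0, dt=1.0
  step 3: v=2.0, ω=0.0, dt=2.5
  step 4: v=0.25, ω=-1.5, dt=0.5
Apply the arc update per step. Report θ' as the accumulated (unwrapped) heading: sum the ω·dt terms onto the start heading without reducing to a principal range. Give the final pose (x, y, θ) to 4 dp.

(-5.1398, 2.2050, -3.6298)

step 1: θ'=-2.8798 (straight) → pose (1.0185, 3.8088, -2.8798)
step 2: θ'=-2.8798 (straight) → pose (-0.1889, 3.4853, -2.8798)
step 3: θ'=-2.8798 (straight) → pose (-5.0185, 2.1912, -2.8798)
step 4: θ'=-3.6298 (R=-0.1667) → pose (-5.1398, 2.2050, -3.6298)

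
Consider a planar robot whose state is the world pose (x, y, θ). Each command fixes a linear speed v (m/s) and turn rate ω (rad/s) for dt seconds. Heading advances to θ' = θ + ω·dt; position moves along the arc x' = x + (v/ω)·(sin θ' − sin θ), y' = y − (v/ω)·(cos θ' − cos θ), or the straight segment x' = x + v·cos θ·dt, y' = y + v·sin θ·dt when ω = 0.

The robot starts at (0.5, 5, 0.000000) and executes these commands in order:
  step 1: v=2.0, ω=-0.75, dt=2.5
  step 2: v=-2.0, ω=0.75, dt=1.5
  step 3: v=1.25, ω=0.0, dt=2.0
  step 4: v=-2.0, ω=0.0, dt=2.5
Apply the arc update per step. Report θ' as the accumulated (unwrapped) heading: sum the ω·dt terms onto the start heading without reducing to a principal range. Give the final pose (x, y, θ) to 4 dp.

step 1: θ'=-1.8750 (R=-2.6667) → pose (3.0442, 1.5346, -1.8750)
step 2: θ'=-0.7500 (R=-2.6667) → pose (2.3177, 4.2845, -0.7500)
step 3: θ'=-0.7500 (straight) → pose (4.1469, 2.5804, -0.7500)
step 4: θ'=-0.7500 (straight) → pose (0.4885, 5.9886, -0.7500)

(0.4885, 5.9886, -0.7500)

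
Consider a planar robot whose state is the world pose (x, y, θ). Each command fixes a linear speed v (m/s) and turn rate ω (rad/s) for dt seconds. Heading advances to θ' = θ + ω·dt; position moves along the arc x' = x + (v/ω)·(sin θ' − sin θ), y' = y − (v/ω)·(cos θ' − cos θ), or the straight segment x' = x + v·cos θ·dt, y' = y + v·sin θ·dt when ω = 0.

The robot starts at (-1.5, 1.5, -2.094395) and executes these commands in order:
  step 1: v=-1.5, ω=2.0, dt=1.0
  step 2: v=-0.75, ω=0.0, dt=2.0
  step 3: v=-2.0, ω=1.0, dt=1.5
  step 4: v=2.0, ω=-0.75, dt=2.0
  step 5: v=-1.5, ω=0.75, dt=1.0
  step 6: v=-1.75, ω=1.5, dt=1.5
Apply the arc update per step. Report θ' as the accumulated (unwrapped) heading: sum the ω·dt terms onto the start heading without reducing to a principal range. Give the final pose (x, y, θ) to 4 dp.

step 1: θ'=-0.0944 (R=-0.7500) → pose (-2.0788, 2.6217, -0.0944)
step 2: θ'=-0.0944 (straight) → pose (-3.5722, 2.7630, -0.0944)
step 3: θ'=1.4056 (R=-2.0000) → pose (-5.7334, 1.1008, 1.4056)
step 4: θ'=-0.0944 (R=-2.6667) → pose (-2.8517, 3.3171, -0.0944)
step 5: θ'=0.6556 (R=-2.0000) → pose (-4.2595, 2.9114, 0.6556)
step 6: θ'=2.9056 (R=-1.1667) → pose (-3.8210, 0.8523, 2.9056)

(-3.8210, 0.8523, 2.9056)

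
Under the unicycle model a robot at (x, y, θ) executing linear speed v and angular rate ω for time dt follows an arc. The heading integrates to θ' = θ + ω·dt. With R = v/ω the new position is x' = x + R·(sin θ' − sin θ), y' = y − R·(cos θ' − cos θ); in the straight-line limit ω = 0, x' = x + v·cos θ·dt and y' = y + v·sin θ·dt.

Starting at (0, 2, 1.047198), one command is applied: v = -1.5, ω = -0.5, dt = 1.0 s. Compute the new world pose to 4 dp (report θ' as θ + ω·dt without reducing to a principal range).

θ' = 1.0472 + -0.5·1.0 = 0.5472
R = v/ω = -1.5/-0.5 = 3.0000
x' = 0 + 3.0000·(sin 0.5472 − sin 1.0472) = -1.0372
y' = 2 − 3.0000·(cos 0.5472 − cos 1.0472) = 0.9380

(-1.0372, 0.9380, 0.5472)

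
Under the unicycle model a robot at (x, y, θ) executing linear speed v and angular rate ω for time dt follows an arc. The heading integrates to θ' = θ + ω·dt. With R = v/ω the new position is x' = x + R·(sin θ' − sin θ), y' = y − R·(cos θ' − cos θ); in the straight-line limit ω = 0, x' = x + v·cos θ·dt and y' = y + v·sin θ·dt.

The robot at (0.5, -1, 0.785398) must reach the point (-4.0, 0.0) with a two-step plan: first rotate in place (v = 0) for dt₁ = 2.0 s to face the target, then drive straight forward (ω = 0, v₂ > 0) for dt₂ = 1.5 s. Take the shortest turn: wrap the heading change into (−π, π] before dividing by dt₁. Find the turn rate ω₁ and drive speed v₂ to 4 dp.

heading to target = atan2(0−-1, -4−0.5) = 2.9229
Δθ = wrap(2.9229 − 0.7854) = 2.1375; ω₁ = Δθ/dt₁ = 1.0688
distance = √((-4−0.5)² + (0−-1)²) = 4.6098; v₂ = distance/dt₂ = 3.0732

ω₁ = 1.0688, v₂ = 3.0732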